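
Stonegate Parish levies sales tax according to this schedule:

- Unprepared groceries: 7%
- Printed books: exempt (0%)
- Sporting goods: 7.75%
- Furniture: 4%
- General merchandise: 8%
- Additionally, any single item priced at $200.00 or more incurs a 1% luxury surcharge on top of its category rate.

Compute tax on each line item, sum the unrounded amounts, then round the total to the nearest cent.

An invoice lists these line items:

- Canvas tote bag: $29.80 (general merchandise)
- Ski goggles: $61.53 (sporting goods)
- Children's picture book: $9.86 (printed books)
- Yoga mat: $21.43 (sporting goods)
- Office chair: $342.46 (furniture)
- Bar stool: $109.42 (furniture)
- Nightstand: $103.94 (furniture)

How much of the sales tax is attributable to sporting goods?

Ski goggles $61.53: sporting goods → 7.75% → $4.768575
Yoga mat $21.43: sporting goods → 7.75% → $1.660825
Tax on sporting goods: unrounded sum = $6.4294 → $6.43

$6.43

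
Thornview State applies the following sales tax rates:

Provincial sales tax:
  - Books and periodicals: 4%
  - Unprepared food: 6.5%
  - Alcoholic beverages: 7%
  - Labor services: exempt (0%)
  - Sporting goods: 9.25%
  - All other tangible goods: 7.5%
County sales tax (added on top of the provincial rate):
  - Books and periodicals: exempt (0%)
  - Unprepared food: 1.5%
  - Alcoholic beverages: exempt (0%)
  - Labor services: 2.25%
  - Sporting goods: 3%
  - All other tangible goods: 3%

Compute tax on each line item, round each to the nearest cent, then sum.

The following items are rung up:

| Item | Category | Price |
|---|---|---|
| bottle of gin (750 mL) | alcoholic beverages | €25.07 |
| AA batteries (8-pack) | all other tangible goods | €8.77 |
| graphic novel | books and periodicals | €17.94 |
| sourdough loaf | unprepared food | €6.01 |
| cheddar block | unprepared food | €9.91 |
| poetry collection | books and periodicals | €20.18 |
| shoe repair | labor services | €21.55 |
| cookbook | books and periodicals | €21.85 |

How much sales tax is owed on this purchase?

€6.82

Bottle of gin (750 mL) €25.07: alcoholic beverages → 7% + 0% county = 7% → €1.75
AA batteries (8-pack) €8.77: all other tangible goods → 7.5% + 3% county = 10.5% → €0.92
Graphic novel €17.94: books and periodicals → 4% + 0% county = 4% → €0.72
Sourdough loaf €6.01: unprepared food → 6.5% + 1.5% county = 8% → €0.48
Cheddar block €9.91: unprepared food → 6.5% + 1.5% county = 8% → €0.79
Poetry collection €20.18: books and periodicals → 4% + 0% county = 4% → €0.81
Shoe repair €21.55: labor services → 0% + 2.25% county = 2.25% → €0.48
Cookbook €21.85: books and periodicals → 4% + 0% county = 4% → €0.87
Total tax = €1.75 + €0.92 + €0.72 + €0.48 + €0.79 + €0.81 + €0.48 + €0.87 = €6.82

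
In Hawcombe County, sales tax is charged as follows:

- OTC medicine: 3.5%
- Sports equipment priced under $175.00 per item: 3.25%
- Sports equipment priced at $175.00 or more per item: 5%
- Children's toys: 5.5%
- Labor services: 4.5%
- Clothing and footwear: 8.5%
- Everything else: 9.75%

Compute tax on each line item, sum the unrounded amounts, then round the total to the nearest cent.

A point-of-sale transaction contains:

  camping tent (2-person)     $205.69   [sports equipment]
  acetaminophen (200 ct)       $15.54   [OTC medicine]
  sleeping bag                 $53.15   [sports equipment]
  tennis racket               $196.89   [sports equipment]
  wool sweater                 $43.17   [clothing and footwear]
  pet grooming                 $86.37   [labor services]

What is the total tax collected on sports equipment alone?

Camping tent (2-person) $205.69: sports equipment, $175.00 or more → 5% → $10.2845
Sleeping bag $53.15: sports equipment, under $175.00 → 3.25% → $1.727375
Tennis racket $196.89: sports equipment, $175.00 or more → 5% → $9.8445
Tax on sports equipment: unrounded sum = $21.856375 → $21.86

$21.86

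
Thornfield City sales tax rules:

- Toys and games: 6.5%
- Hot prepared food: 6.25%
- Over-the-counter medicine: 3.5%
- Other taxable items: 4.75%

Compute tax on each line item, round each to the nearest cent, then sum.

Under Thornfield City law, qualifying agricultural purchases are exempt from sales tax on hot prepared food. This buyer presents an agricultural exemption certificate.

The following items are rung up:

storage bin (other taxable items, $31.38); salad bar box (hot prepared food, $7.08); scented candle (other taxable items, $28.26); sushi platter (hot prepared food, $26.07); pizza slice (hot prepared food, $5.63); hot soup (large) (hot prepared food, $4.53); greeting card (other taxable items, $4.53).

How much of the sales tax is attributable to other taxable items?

Storage bin $31.38: other taxable items → 4.75% → $1.49
Scented candle $28.26: other taxable items → 4.75% → $1.34
Greeting card $4.53: other taxable items → 4.75% → $0.22
Tax on other taxable items = $1.49 + $1.34 + $0.22 = $3.05

$3.05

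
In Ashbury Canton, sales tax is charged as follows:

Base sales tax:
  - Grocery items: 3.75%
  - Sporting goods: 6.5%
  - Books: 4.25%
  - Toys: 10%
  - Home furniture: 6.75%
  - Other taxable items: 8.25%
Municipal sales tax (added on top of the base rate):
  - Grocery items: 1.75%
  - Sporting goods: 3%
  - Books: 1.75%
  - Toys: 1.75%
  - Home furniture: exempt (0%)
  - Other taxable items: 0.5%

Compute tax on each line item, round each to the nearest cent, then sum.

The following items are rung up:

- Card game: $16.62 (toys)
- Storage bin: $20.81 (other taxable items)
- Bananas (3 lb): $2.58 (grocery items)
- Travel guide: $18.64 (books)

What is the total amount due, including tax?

$63.68

Card game $16.62: toys → 10% + 1.75% municipal = 11.75% → $1.95
Storage bin $20.81: other taxable items → 8.25% + 0.5% municipal = 8.75% → $1.82
Bananas (3 lb) $2.58: grocery items → 3.75% + 1.75% municipal = 5.5% → $0.14
Travel guide $18.64: books → 4.25% + 1.75% municipal = 6% → $1.12
Subtotal = $58.65; tax = $5.03; total due = $63.68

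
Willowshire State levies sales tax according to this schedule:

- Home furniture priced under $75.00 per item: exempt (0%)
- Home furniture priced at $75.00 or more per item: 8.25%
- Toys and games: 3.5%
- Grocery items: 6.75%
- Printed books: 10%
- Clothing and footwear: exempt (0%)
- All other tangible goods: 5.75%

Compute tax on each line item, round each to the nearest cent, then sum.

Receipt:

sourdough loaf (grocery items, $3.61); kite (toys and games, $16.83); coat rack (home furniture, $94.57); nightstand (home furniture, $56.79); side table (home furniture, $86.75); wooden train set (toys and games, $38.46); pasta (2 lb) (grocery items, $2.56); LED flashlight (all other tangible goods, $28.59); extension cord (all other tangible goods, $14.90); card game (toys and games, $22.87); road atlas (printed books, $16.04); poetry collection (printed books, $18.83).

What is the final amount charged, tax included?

$424.89

Sourdough loaf $3.61: grocery items → 6.75% → $0.24
Kite $16.83: toys and games → 3.5% → $0.59
Coat rack $94.57: home furniture, $75.00 or more → 8.25% → $7.80
Nightstand $56.79: home furniture, under $75.00 → 0% → $0.00
Side table $86.75: home furniture, $75.00 or more → 8.25% → $7.16
Wooden train set $38.46: toys and games → 3.5% → $1.35
Pasta (2 lb) $2.56: grocery items → 6.75% → $0.17
LED flashlight $28.59: all other tangible goods → 5.75% → $1.64
Extension cord $14.90: all other tangible goods → 5.75% → $0.86
Card game $22.87: toys and games → 3.5% → $0.80
Road atlas $16.04: printed books → 10% → $1.60
Poetry collection $18.83: printed books → 10% → $1.88
Subtotal = $400.80; tax = $24.09; total due = $424.89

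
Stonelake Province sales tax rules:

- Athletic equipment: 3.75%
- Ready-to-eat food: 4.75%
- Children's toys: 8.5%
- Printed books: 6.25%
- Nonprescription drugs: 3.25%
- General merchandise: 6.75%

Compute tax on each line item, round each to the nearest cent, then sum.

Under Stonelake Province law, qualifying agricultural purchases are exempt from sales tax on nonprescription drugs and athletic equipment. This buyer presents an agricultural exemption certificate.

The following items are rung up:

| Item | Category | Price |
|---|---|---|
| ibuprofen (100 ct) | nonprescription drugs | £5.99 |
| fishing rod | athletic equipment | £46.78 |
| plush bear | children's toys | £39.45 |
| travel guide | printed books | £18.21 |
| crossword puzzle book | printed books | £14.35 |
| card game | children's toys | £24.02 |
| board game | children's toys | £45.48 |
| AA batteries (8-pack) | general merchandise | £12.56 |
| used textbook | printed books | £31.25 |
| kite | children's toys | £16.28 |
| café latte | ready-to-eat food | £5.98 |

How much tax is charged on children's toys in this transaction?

Plush bear £39.45: children's toys → 8.5% → £3.35
Card game £24.02: children's toys → 8.5% → £2.04
Board game £45.48: children's toys → 8.5% → £3.87
Kite £16.28: children's toys → 8.5% → £1.38
Tax on children's toys = £3.35 + £2.04 + £3.87 + £1.38 = £10.64

£10.64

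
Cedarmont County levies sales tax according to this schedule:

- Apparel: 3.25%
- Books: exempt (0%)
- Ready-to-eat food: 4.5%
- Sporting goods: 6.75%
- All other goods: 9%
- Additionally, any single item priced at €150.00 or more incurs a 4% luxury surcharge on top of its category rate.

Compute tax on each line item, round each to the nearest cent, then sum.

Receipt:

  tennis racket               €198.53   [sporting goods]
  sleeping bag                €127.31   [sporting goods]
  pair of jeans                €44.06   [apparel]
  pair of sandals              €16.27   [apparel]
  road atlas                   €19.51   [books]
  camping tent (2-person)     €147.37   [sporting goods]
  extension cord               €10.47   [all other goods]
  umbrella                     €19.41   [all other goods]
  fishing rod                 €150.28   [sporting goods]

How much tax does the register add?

Tennis racket €198.53: sporting goods → 6.75% + 4% surcharge = 10.75% → €21.34
Sleeping bag €127.31: sporting goods → 6.75% → €8.59
Pair of jeans €44.06: apparel → 3.25% → €1.43
Pair of sandals €16.27: apparel → 3.25% → €0.53
Road atlas €19.51: books → 0% → €0.00
Camping tent (2-person) €147.37: sporting goods → 6.75% → €9.95
Extension cord €10.47: all other goods → 9% → €0.94
Umbrella €19.41: all other goods → 9% → €1.75
Fishing rod €150.28: sporting goods → 6.75% + 4% surcharge = 10.75% → €16.16
Total tax = €21.34 + €8.59 + €1.43 + €0.53 + €9.95 + €0.94 + €1.75 + €16.16 = €60.69

€60.69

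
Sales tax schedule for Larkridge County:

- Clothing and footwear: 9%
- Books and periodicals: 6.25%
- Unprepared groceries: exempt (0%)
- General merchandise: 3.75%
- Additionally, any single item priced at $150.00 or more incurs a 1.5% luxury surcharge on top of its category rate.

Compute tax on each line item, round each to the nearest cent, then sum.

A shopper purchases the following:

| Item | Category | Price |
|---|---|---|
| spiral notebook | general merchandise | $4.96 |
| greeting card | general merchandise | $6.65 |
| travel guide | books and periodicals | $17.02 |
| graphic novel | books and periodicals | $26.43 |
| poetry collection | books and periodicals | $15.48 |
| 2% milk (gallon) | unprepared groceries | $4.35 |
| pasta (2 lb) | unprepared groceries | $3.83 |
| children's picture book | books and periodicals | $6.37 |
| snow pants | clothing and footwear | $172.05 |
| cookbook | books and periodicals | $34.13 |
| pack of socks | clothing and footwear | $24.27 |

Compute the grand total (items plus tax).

$342.44

Spiral notebook $4.96: general merchandise → 3.75% → $0.19
Greeting card $6.65: general merchandise → 3.75% → $0.25
Travel guide $17.02: books and periodicals → 6.25% → $1.06
Graphic novel $26.43: books and periodicals → 6.25% → $1.65
Poetry collection $15.48: books and periodicals → 6.25% → $0.97
2% milk (gallon) $4.35: unprepared groceries → 0% → $0.00
Pasta (2 lb) $3.83: unprepared groceries → 0% → $0.00
Children's picture book $6.37: books and periodicals → 6.25% → $0.40
Snow pants $172.05: clothing and footwear → 9% + 1.5% surcharge = 10.5% → $18.07
Cookbook $34.13: books and periodicals → 6.25% → $2.13
Pack of socks $24.27: clothing and footwear → 9% → $2.18
Subtotal = $315.54; tax = $26.90; total due = $342.44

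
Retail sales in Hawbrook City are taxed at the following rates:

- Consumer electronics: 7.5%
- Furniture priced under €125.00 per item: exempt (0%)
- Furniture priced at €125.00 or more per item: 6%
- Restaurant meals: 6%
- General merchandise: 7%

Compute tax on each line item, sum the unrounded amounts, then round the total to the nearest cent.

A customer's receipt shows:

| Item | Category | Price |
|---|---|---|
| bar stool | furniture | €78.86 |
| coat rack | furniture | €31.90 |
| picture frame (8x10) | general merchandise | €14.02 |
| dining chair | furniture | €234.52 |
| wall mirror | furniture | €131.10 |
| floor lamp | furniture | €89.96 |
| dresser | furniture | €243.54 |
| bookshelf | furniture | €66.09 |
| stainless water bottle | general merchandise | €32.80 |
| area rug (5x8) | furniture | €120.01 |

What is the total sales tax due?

Bar stool €78.86: furniture, under €125.00 → 0% → €0.00
Coat rack €31.90: furniture, under €125.00 → 0% → €0.00
Picture frame (8x10) €14.02: general merchandise → 7% → €0.9814
Dining chair €234.52: furniture, €125.00 or more → 6% → €14.0712
Wall mirror €131.10: furniture, €125.00 or more → 6% → €7.866
Floor lamp €89.96: furniture, under €125.00 → 0% → €0.00
Dresser €243.54: furniture, €125.00 or more → 6% → €14.6124
Bookshelf €66.09: furniture, under €125.00 → 0% → €0.00
Stainless water bottle €32.80: general merchandise → 7% → €2.296
Area rug (5x8) €120.01: furniture, under €125.00 → 0% → €0.00
Unrounded tax sum = €39.827 → €39.83

€39.83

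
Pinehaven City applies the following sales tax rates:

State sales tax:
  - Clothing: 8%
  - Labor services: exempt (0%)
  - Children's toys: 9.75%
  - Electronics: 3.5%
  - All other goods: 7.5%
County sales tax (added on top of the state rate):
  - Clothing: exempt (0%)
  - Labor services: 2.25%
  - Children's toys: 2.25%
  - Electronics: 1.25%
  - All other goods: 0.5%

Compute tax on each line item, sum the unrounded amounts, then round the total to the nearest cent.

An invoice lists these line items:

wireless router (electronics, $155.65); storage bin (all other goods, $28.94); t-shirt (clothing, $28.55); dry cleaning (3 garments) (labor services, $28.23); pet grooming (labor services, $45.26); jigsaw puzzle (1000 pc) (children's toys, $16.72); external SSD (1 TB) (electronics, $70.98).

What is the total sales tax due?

$19.02

Wireless router $155.65: electronics → 3.5% + 1.25% county = 4.75% → $7.393375
Storage bin $28.94: all other goods → 7.5% + 0.5% county = 8% → $2.3152
T-shirt $28.55: clothing → 8% + 0% county = 8% → $2.284
Dry cleaning (3 garments) $28.23: labor services → 0% + 2.25% county = 2.25% → $0.635175
Pet grooming $45.26: labor services → 0% + 2.25% county = 2.25% → $1.01835
Jigsaw puzzle (1000 pc) $16.72: children's toys → 9.75% + 2.25% county = 12% → $2.0064
External SSD (1 TB) $70.98: electronics → 3.5% + 1.25% county = 4.75% → $3.37155
Unrounded tax sum = $19.02405 → $19.02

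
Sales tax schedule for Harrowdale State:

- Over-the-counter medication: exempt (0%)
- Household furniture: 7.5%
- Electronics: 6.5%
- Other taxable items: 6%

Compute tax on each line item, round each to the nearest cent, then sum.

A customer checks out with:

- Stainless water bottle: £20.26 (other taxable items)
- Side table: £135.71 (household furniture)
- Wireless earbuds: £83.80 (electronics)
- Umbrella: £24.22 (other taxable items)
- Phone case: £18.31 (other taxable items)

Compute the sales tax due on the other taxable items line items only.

Stainless water bottle £20.26: other taxable items → 6% → £1.22
Umbrella £24.22: other taxable items → 6% → £1.45
Phone case £18.31: other taxable items → 6% → £1.10
Tax on other taxable items = £1.22 + £1.45 + £1.10 = £3.77

£3.77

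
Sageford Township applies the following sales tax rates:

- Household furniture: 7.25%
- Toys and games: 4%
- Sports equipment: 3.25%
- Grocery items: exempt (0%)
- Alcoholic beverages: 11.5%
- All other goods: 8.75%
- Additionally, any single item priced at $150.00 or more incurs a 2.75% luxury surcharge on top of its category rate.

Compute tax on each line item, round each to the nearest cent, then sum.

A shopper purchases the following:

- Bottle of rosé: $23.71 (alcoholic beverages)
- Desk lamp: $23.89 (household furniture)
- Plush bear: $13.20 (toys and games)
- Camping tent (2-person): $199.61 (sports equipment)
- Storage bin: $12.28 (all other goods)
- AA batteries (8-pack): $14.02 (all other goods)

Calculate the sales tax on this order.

Bottle of rosé $23.71: alcoholic beverages → 11.5% → $2.73
Desk lamp $23.89: household furniture → 7.25% → $1.73
Plush bear $13.20: toys and games → 4% → $0.53
Camping tent (2-person) $199.61: sports equipment → 3.25% + 2.75% surcharge = 6% → $11.98
Storage bin $12.28: all other goods → 8.75% → $1.07
AA batteries (8-pack) $14.02: all other goods → 8.75% → $1.23
Total tax = $2.73 + $1.73 + $0.53 + $11.98 + $1.07 + $1.23 = $19.27

$19.27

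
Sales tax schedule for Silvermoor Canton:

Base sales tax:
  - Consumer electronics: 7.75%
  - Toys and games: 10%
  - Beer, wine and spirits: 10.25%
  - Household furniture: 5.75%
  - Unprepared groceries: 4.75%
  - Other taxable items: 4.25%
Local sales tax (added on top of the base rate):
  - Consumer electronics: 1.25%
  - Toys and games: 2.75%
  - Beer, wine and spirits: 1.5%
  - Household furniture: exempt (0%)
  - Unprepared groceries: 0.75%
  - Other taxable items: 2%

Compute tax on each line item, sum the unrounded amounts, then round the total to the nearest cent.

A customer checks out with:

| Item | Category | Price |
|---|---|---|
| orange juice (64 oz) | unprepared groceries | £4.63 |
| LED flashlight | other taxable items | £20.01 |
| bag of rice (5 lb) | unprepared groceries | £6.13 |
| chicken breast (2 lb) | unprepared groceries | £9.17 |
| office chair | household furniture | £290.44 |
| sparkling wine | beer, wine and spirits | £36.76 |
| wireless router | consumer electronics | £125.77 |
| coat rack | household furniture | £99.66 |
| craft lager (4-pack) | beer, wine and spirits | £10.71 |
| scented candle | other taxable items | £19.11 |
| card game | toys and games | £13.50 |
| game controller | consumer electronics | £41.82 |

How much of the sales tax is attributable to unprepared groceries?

Orange juice (64 oz) £4.63: unprepared groceries → 4.75% + 0.75% local = 5.5% → £0.25465
Bag of rice (5 lb) £6.13: unprepared groceries → 4.75% + 0.75% local = 5.5% → £0.33715
Chicken breast (2 lb) £9.17: unprepared groceries → 4.75% + 0.75% local = 5.5% → £0.50435
Tax on unprepared groceries: unrounded sum = £1.09615 → £1.10

£1.10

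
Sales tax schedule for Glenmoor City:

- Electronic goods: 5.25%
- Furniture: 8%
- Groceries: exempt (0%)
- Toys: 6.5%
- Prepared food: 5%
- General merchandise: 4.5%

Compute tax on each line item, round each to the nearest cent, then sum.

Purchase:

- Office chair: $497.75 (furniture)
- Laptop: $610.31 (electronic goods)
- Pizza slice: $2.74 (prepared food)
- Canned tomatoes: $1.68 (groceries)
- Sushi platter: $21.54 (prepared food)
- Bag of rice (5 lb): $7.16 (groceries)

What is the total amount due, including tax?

Office chair $497.75: furniture → 8% → $39.82
Laptop $610.31: electronic goods → 5.25% → $32.04
Pizza slice $2.74: prepared food → 5% → $0.14
Canned tomatoes $1.68: groceries → 0% → $0.00
Sushi platter $21.54: prepared food → 5% → $1.08
Bag of rice (5 lb) $7.16: groceries → 0% → $0.00
Subtotal = $1141.18; tax = $73.08; total due = $1214.26

$1214.26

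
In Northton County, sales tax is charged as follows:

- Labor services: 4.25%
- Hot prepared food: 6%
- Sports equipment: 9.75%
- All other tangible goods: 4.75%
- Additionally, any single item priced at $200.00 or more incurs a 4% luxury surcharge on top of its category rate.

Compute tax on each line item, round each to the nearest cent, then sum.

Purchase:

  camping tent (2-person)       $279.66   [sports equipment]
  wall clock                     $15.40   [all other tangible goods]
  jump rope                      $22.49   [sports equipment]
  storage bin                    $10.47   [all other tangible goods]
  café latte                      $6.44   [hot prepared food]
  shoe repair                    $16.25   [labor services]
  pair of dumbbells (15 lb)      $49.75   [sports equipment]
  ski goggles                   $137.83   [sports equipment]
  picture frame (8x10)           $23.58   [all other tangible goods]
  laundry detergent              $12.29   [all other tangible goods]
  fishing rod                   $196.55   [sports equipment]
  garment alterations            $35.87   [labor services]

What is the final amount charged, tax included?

Camping tent (2-person) $279.66: sports equipment → 9.75% + 4% surcharge = 13.75% → $38.45
Wall clock $15.40: all other tangible goods → 4.75% → $0.73
Jump rope $22.49: sports equipment → 9.75% → $2.19
Storage bin $10.47: all other tangible goods → 4.75% → $0.50
Café latte $6.44: hot prepared food → 6% → $0.39
Shoe repair $16.25: labor services → 4.25% → $0.69
Pair of dumbbells (15 lb) $49.75: sports equipment → 9.75% → $4.85
Ski goggles $137.83: sports equipment → 9.75% → $13.44
Picture frame (8x10) $23.58: all other tangible goods → 4.75% → $1.12
Laundry detergent $12.29: all other tangible goods → 4.75% → $0.58
Fishing rod $196.55: sports equipment → 9.75% → $19.16
Garment alterations $35.87: labor services → 4.25% → $1.52
Subtotal = $806.58; tax = $83.62; total due = $890.20

$890.20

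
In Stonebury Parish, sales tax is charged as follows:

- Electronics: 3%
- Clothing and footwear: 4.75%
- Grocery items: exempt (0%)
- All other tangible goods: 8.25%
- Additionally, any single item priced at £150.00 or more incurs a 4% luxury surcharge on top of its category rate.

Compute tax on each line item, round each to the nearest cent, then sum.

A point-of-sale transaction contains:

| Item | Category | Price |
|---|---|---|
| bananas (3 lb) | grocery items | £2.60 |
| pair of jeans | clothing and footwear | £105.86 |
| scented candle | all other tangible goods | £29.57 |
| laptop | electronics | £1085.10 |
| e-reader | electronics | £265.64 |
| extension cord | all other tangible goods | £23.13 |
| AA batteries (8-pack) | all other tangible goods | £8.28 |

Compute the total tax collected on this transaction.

Bananas (3 lb) £2.60: grocery items → 0% → £0.00
Pair of jeans £105.86: clothing and footwear → 4.75% → £5.03
Scented candle £29.57: all other tangible goods → 8.25% → £2.44
Laptop £1085.10: electronics → 3% + 4% surcharge = 7% → £75.96
E-reader £265.64: electronics → 3% + 4% surcharge = 7% → £18.59
Extension cord £23.13: all other tangible goods → 8.25% → £1.91
AA batteries (8-pack) £8.28: all other tangible goods → 8.25% → £0.68
Total tax = £5.03 + £2.44 + £75.96 + £18.59 + £1.91 + £0.68 = £104.61

£104.61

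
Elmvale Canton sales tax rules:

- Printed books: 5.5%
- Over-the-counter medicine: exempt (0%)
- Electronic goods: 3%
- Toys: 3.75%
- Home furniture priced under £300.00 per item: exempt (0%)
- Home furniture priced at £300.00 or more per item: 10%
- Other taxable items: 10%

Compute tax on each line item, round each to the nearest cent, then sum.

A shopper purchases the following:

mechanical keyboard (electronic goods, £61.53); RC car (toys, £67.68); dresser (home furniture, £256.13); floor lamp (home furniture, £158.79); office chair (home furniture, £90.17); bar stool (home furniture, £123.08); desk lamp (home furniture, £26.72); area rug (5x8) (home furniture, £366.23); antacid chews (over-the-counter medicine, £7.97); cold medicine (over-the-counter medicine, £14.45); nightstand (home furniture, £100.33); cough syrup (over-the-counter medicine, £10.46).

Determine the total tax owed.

Mechanical keyboard £61.53: electronic goods → 3% → £1.85
RC car £67.68: toys → 3.75% → £2.54
Dresser £256.13: home furniture, under £300.00 → 0% → £0.00
Floor lamp £158.79: home furniture, under £300.00 → 0% → £0.00
Office chair £90.17: home furniture, under £300.00 → 0% → £0.00
Bar stool £123.08: home furniture, under £300.00 → 0% → £0.00
Desk lamp £26.72: home furniture, under £300.00 → 0% → £0.00
Area rug (5x8) £366.23: home furniture, £300.00 or more → 10% → £36.62
Antacid chews £7.97: over-the-counter medicine → 0% → £0.00
Cold medicine £14.45: over-the-counter medicine → 0% → £0.00
Nightstand £100.33: home furniture, under £300.00 → 0% → £0.00
Cough syrup £10.46: over-the-counter medicine → 0% → £0.00
Total tax = £1.85 + £2.54 + £36.62 = £41.01

£41.01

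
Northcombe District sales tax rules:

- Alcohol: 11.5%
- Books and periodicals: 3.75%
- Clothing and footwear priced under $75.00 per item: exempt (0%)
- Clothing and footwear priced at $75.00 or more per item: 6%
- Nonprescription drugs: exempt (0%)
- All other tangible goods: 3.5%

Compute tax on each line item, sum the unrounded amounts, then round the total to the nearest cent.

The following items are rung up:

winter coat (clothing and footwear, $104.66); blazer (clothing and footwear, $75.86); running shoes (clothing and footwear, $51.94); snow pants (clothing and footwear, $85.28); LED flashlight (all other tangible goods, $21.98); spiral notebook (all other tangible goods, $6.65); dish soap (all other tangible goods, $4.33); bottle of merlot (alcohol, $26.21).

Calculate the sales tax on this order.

Winter coat $104.66: clothing and footwear, $75.00 or more → 6% → $6.2796
Blazer $75.86: clothing and footwear, $75.00 or more → 6% → $4.5516
Running shoes $51.94: clothing and footwear, under $75.00 → 0% → $0.00
Snow pants $85.28: clothing and footwear, $75.00 or more → 6% → $5.1168
LED flashlight $21.98: all other tangible goods → 3.5% → $0.7693
Spiral notebook $6.65: all other tangible goods → 3.5% → $0.23275
Dish soap $4.33: all other tangible goods → 3.5% → $0.15155
Bottle of merlot $26.21: alcohol → 11.5% → $3.01415
Unrounded tax sum = $20.11575 → $20.12

$20.12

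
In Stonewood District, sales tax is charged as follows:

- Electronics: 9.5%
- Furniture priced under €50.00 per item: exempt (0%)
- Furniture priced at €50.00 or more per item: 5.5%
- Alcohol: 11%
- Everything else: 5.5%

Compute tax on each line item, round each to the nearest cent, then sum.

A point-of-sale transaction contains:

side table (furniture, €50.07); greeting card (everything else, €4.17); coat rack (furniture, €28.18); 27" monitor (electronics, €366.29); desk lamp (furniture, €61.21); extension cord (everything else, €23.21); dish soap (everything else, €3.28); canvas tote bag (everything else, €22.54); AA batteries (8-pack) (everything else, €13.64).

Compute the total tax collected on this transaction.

€44.60

Side table €50.07: furniture, €50.00 or more → 5.5% → €2.75
Greeting card €4.17: everything else → 5.5% → €0.23
Coat rack €28.18: furniture, under €50.00 → 0% → €0.00
27" monitor €366.29: electronics → 9.5% → €34.80
Desk lamp €61.21: furniture, €50.00 or more → 5.5% → €3.37
Extension cord €23.21: everything else → 5.5% → €1.28
Dish soap €3.28: everything else → 5.5% → €0.18
Canvas tote bag €22.54: everything else → 5.5% → €1.24
AA batteries (8-pack) €13.64: everything else → 5.5% → €0.75
Total tax = €2.75 + €0.23 + €34.80 + €3.37 + €1.28 + €0.18 + €1.24 + €0.75 = €44.60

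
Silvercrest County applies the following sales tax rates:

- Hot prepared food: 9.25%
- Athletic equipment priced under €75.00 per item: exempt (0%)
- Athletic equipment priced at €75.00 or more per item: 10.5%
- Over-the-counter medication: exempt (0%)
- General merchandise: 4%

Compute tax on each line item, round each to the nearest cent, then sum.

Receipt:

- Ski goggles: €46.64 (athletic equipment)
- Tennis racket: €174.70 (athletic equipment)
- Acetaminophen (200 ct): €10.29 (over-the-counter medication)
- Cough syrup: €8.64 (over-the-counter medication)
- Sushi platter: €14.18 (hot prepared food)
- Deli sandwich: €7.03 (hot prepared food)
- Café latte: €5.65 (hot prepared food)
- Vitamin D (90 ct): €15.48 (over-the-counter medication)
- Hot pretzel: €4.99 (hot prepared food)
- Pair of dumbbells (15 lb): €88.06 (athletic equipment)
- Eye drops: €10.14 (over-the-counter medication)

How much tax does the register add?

Ski goggles €46.64: athletic equipment, under €75.00 → 0% → €0.00
Tennis racket €174.70: athletic equipment, €75.00 or more → 10.5% → €18.34
Acetaminophen (200 ct) €10.29: over-the-counter medication → 0% → €0.00
Cough syrup €8.64: over-the-counter medication → 0% → €0.00
Sushi platter €14.18: hot prepared food → 9.25% → €1.31
Deli sandwich €7.03: hot prepared food → 9.25% → €0.65
Café latte €5.65: hot prepared food → 9.25% → €0.52
Vitamin D (90 ct) €15.48: over-the-counter medication → 0% → €0.00
Hot pretzel €4.99: hot prepared food → 9.25% → €0.46
Pair of dumbbells (15 lb) €88.06: athletic equipment, €75.00 or more → 10.5% → €9.25
Eye drops €10.14: over-the-counter medication → 0% → €0.00
Total tax = €18.34 + €1.31 + €0.65 + €0.52 + €0.46 + €9.25 = €30.53

€30.53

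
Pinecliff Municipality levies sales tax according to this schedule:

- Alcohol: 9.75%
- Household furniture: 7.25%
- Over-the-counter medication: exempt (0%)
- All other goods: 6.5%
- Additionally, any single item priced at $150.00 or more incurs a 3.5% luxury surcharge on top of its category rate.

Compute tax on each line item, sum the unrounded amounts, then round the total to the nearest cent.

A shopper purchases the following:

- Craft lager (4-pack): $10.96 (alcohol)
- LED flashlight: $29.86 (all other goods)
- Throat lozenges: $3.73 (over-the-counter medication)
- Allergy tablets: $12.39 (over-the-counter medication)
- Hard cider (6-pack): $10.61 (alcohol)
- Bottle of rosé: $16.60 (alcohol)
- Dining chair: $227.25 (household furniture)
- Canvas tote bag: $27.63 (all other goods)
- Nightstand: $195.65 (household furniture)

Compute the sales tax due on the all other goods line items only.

LED flashlight $29.86: all other goods → 6.5% → $1.9409
Canvas tote bag $27.63: all other goods → 6.5% → $1.79595
Tax on all other goods: unrounded sum = $3.73685 → $3.74

$3.74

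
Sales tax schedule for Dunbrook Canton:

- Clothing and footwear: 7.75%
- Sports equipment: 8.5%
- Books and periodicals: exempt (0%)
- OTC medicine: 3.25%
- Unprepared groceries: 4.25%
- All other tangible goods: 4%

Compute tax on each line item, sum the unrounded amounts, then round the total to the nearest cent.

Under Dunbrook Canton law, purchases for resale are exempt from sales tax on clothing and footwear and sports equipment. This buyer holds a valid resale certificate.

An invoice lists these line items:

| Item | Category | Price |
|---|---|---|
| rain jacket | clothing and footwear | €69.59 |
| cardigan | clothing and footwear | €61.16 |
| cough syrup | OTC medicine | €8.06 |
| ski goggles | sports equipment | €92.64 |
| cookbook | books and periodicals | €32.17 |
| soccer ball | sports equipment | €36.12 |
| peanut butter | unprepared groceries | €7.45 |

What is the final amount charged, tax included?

Rain jacket €69.59: clothing and footwear, buyer-exempt → 0% → €0.00
Cardigan €61.16: clothing and footwear, buyer-exempt → 0% → €0.00
Cough syrup €8.06: OTC medicine → 3.25% → €0.26195
Ski goggles €92.64: sports equipment, buyer-exempt → 0% → €0.00
Cookbook €32.17: books and periodicals → 0% → €0.00
Soccer ball €36.12: sports equipment, buyer-exempt → 0% → €0.00
Peanut butter €7.45: unprepared groceries → 4.25% → €0.316625
Subtotal = €307.19; unrounded tax = €0.578575 → €0.58; total due = €307.77

€307.77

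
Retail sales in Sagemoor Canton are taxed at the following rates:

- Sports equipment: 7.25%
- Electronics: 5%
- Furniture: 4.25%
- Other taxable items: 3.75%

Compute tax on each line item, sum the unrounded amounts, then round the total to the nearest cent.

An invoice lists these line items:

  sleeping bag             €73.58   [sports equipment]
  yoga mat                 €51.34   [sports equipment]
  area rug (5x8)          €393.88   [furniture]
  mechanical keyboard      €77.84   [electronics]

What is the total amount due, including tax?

Sleeping bag €73.58: sports equipment → 7.25% → €5.33455
Yoga mat €51.34: sports equipment → 7.25% → €3.72215
Area rug (5x8) €393.88: furniture → 4.25% → €16.7399
Mechanical keyboard €77.84: electronics → 5% → €3.892
Subtotal = €596.64; unrounded tax = €29.6886 → €29.69; total due = €626.33

€626.33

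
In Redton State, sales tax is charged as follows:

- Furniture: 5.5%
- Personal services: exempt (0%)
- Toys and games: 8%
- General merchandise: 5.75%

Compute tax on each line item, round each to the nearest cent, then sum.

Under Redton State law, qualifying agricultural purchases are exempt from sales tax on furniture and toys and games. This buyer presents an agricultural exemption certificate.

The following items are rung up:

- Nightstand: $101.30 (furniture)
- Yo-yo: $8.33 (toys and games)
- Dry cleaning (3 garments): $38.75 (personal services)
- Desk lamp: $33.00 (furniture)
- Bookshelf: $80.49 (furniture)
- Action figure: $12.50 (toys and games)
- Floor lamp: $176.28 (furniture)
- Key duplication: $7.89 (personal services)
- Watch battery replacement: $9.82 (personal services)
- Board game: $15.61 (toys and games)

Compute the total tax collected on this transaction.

$0.00

Nightstand $101.30: furniture, buyer-exempt → 0% → $0.00
Yo-yo $8.33: toys and games, buyer-exempt → 0% → $0.00
Dry cleaning (3 garments) $38.75: personal services → 0% → $0.00
Desk lamp $33.00: furniture, buyer-exempt → 0% → $0.00
Bookshelf $80.49: furniture, buyer-exempt → 0% → $0.00
Action figure $12.50: toys and games, buyer-exempt → 0% → $0.00
Floor lamp $176.28: furniture, buyer-exempt → 0% → $0.00
Key duplication $7.89: personal services → 0% → $0.00
Watch battery replacement $9.82: personal services → 0% → $0.00
Board game $15.61: toys and games, buyer-exempt → 0% → $0.00
Total tax = $0.00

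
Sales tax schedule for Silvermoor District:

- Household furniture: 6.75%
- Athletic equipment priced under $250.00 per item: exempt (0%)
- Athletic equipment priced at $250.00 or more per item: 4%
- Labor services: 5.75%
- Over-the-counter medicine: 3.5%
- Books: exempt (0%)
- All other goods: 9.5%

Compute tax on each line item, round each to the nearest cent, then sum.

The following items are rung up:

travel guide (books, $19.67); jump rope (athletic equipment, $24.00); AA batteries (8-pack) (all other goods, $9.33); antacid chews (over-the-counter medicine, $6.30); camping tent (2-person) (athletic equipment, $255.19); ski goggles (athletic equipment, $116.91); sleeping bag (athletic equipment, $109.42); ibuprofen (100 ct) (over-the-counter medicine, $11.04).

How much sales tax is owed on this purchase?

$11.71

Travel guide $19.67: books → 0% → $0.00
Jump rope $24.00: athletic equipment, under $250.00 → 0% → $0.00
AA batteries (8-pack) $9.33: all other goods → 9.5% → $0.89
Antacid chews $6.30: over-the-counter medicine → 3.5% → $0.22
Camping tent (2-person) $255.19: athletic equipment, $250.00 or more → 4% → $10.21
Ski goggles $116.91: athletic equipment, under $250.00 → 0% → $0.00
Sleeping bag $109.42: athletic equipment, under $250.00 → 0% → $0.00
Ibuprofen (100 ct) $11.04: over-the-counter medicine → 3.5% → $0.39
Total tax = $0.89 + $0.22 + $10.21 + $0.39 = $11.71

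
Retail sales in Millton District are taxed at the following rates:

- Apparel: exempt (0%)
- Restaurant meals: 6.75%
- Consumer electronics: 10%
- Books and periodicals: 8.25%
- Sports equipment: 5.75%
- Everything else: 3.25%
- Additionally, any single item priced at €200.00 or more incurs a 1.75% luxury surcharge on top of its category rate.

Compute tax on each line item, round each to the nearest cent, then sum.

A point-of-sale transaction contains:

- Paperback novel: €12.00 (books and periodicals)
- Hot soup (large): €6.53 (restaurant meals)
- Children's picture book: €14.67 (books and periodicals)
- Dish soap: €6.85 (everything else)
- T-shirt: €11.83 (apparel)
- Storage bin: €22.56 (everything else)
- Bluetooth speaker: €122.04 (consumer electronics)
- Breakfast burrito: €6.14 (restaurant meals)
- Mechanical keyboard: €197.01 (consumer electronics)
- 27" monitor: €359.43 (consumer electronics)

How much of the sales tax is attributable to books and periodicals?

Paperback novel €12.00: books and periodicals → 8.25% → €0.99
Children's picture book €14.67: books and periodicals → 8.25% → €1.21
Tax on books and periodicals = €0.99 + €1.21 = €2.20

€2.20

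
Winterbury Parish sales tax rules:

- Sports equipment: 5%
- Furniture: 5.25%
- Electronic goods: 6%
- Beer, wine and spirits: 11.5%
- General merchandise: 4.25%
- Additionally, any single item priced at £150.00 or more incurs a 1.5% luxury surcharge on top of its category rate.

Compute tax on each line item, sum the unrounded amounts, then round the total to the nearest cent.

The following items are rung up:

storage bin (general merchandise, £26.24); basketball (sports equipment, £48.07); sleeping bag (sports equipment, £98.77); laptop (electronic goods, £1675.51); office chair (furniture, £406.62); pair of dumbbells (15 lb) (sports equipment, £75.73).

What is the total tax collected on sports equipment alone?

Basketball £48.07: sports equipment → 5% → £2.4035
Sleeping bag £98.77: sports equipment → 5% → £4.9385
Pair of dumbbells (15 lb) £75.73: sports equipment → 5% → £3.7865
Tax on sports equipment: unrounded sum = £11.1285 → £11.13

£11.13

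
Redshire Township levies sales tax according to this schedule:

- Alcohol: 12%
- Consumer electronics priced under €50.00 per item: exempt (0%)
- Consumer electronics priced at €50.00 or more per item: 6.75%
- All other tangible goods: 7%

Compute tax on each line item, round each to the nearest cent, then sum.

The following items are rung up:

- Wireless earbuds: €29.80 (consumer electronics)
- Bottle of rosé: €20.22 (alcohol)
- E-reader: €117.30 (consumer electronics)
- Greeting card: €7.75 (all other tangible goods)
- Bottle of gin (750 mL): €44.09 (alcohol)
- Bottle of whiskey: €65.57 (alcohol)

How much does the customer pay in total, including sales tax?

Wireless earbuds €29.80: consumer electronics, under €50.00 → 0% → €0.00
Bottle of rosé €20.22: alcohol → 12% → €2.43
E-reader €117.30: consumer electronics, €50.00 or more → 6.75% → €7.92
Greeting card €7.75: all other tangible goods → 7% → €0.54
Bottle of gin (750 mL) €44.09: alcohol → 12% → €5.29
Bottle of whiskey €65.57: alcohol → 12% → €7.87
Subtotal = €284.73; tax = €24.05; total due = €308.78

€308.78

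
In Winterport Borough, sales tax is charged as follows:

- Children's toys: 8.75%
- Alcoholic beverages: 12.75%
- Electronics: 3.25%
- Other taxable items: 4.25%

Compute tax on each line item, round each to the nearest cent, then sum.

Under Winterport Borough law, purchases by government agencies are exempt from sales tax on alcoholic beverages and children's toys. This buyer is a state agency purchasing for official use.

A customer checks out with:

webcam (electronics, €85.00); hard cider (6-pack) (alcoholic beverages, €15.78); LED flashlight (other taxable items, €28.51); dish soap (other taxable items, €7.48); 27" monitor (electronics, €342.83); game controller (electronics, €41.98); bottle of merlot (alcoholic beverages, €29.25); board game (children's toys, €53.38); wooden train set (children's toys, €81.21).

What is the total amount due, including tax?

€702.21

Webcam €85.00: electronics → 3.25% → €2.76
Hard cider (6-pack) €15.78: alcoholic beverages, buyer-exempt → 0% → €0.00
LED flashlight €28.51: other taxable items → 4.25% → €1.21
Dish soap €7.48: other taxable items → 4.25% → €0.32
27" monitor €342.83: electronics → 3.25% → €11.14
Game controller €41.98: electronics → 3.25% → €1.36
Bottle of merlot €29.25: alcoholic beverages, buyer-exempt → 0% → €0.00
Board game €53.38: children's toys, buyer-exempt → 0% → €0.00
Wooden train set €81.21: children's toys, buyer-exempt → 0% → €0.00
Subtotal = €685.42; tax = €16.79; total due = €702.21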